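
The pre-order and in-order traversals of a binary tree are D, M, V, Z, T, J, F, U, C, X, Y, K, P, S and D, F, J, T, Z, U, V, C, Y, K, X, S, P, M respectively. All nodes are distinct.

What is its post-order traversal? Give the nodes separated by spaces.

The first element of pre-order is the root; it splits in-order into left and right subtrees.
Root D: left subtree has 0 nodes { }, right has 13 {F, J, T, Z, U, V, C, Y, K, X, S, P, M}.
  Root M: left subtree has 12 nodes {F, J, T, Z, U, V, C, Y, K, X, S, P}, right has 0 { }.
    Root V: left subtree has 5 nodes {F, J, T, Z, U}, right has 6 {C, Y, K, X, S, P}.
      Root Z: left subtree has 3 nodes {F, J, T}, right has 1 {U}.
        Root T: left subtree has 2 nodes {F, J}, right has 0 { }.
          Root J: left subtree has 1 node {F}, right has 0 { }.
      Root C: left subtree has 0 nodes { }, right has 5 {Y, K, X, S, P}.
        Root X: left subtree has 2 nodes {Y, K}, right has 2 {S, P}.
          Root Y: left subtree has 0 nodes { }, right has 1 {K}.
          Root P: left subtree has 1 node {S}, right has 0 { }.

F J T U Z K Y S P X C V M D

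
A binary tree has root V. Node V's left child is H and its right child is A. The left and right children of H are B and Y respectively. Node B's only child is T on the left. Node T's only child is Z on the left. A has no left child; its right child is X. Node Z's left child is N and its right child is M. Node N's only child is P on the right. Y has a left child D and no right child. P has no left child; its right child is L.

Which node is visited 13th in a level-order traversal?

L

Level-order visits nodes level by level from the root, left to right within each level.
Level 0: V
Level 1: H, A
Level 2: B, Y, X
Level 3: T, D
Level 4: Z
Level 5: N, M
Level 6: P
Level 7: L
Full level-order sequence: V, H, A, B, Y, X, T, D, Z, N, M, P, L.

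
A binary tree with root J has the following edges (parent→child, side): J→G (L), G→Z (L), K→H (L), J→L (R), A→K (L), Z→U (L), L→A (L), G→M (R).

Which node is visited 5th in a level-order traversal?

M

Level-order visits nodes level by level from the root, left to right within each level.
Level 0: J
Level 1: G, L
Level 2: Z, M, A
Level 3: U, K
Level 4: H
Full level-order sequence: J, G, L, Z, M, A, U, K, H.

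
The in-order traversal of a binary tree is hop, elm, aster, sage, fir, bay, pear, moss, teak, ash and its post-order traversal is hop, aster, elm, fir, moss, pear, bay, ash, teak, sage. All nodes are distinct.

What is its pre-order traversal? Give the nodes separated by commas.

The last element of post-order is the root; it splits in-order into left and right subtrees.
Root sage: left subtree has 3 nodes {hop, elm, aster}, right has 6 {fir, bay, pear, moss, teak, ash}.
  Root elm: left subtree has 1 node {hop}, right has 1 {aster}.
  Root teak: left subtree has 4 nodes {fir, bay, pear, moss}, right has 1 {ash}.
    Root bay: left subtree has 1 node {fir}, right has 2 {pear, moss}.
      Root pear: left subtree has 0 nodes { }, right has 1 {moss}.

sage, elm, hop, aster, teak, bay, fir, pear, moss, ash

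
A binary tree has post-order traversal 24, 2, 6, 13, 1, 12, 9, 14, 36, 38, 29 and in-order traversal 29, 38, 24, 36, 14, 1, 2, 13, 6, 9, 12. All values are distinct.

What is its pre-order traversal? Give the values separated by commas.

The last element of post-order is the root; it splits in-order into left and right subtrees.
Root 29: left subtree has 0 nodes { }, right has 10 {38, 24, 36, 14, 1, 2, 13, 6, 9, 12}.
  Root 38: left subtree has 0 nodes { }, right has 9 {24, 36, 14, 1, 2, 13, 6, 9, 12}.
    Root 36: left subtree has 1 node {24}, right has 7 {14, 1, 2, 13, 6, 9, 12}.
      Root 14: left subtree has 0 nodes { }, right has 6 {1, 2, 13, 6, 9, 12}.
        Root 9: left subtree has 4 nodes {1, 2, 13, 6}, right has 1 {12}.
          Root 1: left subtree has 0 nodes { }, right has 3 {2, 13, 6}.
            Root 13: left subtree has 1 node {2}, right has 1 {6}.

29, 38, 36, 24, 14, 9, 1, 13, 2, 6, 12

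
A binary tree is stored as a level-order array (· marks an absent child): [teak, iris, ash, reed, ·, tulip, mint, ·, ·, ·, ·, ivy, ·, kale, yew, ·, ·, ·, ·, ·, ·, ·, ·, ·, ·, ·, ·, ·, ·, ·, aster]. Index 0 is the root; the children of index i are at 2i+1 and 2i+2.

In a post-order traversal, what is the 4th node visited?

tulip

Post-order visits the left subtree, then the right subtree, then the node.
At teak: go left to iris.
  At iris: go left to reed.
    reed is a leaf — visit reed.
  At iris: no right child.
  Visit iris.
At teak: go right to ash.
  At ash: go left to tulip.
    At tulip: go left to ivy.
      ivy is a leaf — visit ivy.
    At tulip: no right child.
    Visit tulip.
  At ash: go right to mint.
    At mint: go left to kale.
      kale is a leaf — visit kale.
    At mint: go right to yew.
      At yew: no left child.
      At yew: go right to aster.
        aster is a leaf — visit aster.
      Visit yew.
    Visit mint.
  Visit ash.
Visit teak.
Full post-order sequence: reed, iris, ivy, tulip, kale, aster, yew, mint, ash, teak.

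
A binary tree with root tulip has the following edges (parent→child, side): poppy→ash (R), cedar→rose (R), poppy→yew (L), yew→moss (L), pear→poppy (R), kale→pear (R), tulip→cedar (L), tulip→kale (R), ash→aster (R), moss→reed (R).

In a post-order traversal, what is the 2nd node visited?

Post-order visits the left subtree, then the right subtree, then the node.
At tulip: go left to cedar.
  At cedar: no left child.
  At cedar: go right to rose.
    rose is a leaf — visit rose.
  Visit cedar.
At tulip: go right to kale.
  At kale: no left child.
  At kale: go right to pear.
    At pear: no left child.
    At pear: go right to poppy.
      At poppy: go left to yew.
        At yew: go left to moss.
          At moss: no left child.
          At moss: go right to reed.
            reed is a leaf — visit reed.
          Visit moss.
        At yew: no right child.
        Visit yew.
      At poppy: go right to ash.
        At ash: no left child.
        At ash: go right to aster.
          aster is a leaf — visit aster.
        Visit ash.
      Visit poppy.
    Visit pear.
  Visit kale.
Visit tulip.
Full post-order sequence: rose, cedar, reed, moss, yew, aster, ash, poppy, pear, kale, tulip.

cedar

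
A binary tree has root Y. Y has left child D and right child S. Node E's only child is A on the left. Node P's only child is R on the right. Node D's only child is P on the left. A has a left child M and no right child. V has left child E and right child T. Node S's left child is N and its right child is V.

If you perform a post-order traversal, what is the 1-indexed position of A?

6

Post-order visits the left subtree, then the right subtree, then the node.
At Y: go left to D.
  At D: go left to P.
    At P: no left child.
    At P: go right to R.
      R is a leaf — visit R.
    Visit P.
  At D: no right child.
  Visit D.
At Y: go right to S.
  At S: go left to N.
    N is a leaf — visit N.
  At S: go right to V.
    At V: go left to E.
      At E: go left to A.
        At A: go left to M.
          M is a leaf — visit M.
        At A: no right child.
        Visit A.
      At E: no right child.
      Visit E.
    At V: go right to T.
      T is a leaf — visit T.
    Visit V.
  Visit S.
Visit Y.
Full post-order sequence: R, P, D, N, M, A, E, T, V, S, Y.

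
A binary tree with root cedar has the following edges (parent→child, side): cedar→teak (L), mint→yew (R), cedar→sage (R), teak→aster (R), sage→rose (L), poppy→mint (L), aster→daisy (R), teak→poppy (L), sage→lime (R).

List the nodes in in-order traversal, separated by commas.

In-order visits the left subtree, then the node, then the right subtree.
At cedar: go left to teak.
  At teak: go left to poppy.
    At poppy: go left to mint.
      At mint: no left child.
      Visit mint.
      At mint: go right to yew.
        yew is a leaf — visit yew.
    Visit poppy.
    At poppy: no right child.
  Visit teak.
  At teak: go right to aster.
    At aster: no left child.
    Visit aster.
    At aster: go right to daisy.
      daisy is a leaf — visit daisy.
Visit cedar.
At cedar: go right to sage.
  At sage: go left to rose.
    rose is a leaf — visit rose.
  Visit sage.
  At sage: go right to lime.
    lime is a leaf — visit lime.

mint, yew, poppy, teak, aster, daisy, cedar, rose, sage, lime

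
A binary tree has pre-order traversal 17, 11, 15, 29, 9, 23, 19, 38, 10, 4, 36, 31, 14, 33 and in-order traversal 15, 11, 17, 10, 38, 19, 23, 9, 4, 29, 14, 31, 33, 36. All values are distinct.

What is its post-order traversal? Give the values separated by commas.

15, 11, 10, 38, 19, 23, 4, 9, 14, 33, 31, 36, 29, 17

The first element of pre-order is the root; it splits in-order into left and right subtrees.
Root 17: left subtree has 2 nodes {15, 11}, right has 11 {10, 38, 19, 23, 9, 4, 29, 14, 31, 33, 36}.
  Root 11: left subtree has 1 node {15}, right has 0 { }.
  Root 29: left subtree has 6 nodes {10, 38, 19, 23, 9, 4}, right has 4 {14, 31, 33, 36}.
    Root 9: left subtree has 4 nodes {10, 38, 19, 23}, right has 1 {4}.
      Root 23: left subtree has 3 nodes {10, 38, 19}, right has 0 { }.
        Root 19: left subtree has 2 nodes {10, 38}, right has 0 { }.
          Root 38: left subtree has 1 node {10}, right has 0 { }.
    Root 36: left subtree has 3 nodes {14, 31, 33}, right has 0 { }.
      Root 31: left subtree has 1 node {14}, right has 1 {33}.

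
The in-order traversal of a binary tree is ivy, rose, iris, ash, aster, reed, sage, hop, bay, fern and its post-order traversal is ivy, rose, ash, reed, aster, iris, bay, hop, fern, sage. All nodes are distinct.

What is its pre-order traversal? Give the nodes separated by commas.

sage, iris, rose, ivy, aster, ash, reed, fern, hop, bay

The last element of post-order is the root; it splits in-order into left and right subtrees.
Root sage: left subtree has 6 nodes {ivy, rose, iris, ash, aster, reed}, right has 3 {hop, bay, fern}.
  Root iris: left subtree has 2 nodes {ivy, rose}, right has 3 {ash, aster, reed}.
    Root rose: left subtree has 1 node {ivy}, right has 0 { }.
    Root aster: left subtree has 1 node {ash}, right has 1 {reed}.
  Root fern: left subtree has 2 nodes {hop, bay}, right has 0 { }.
    Root hop: left subtree has 0 nodes { }, right has 1 {bay}.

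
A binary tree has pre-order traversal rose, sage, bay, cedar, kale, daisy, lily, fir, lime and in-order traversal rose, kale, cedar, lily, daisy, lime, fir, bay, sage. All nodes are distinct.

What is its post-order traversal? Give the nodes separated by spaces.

The first element of pre-order is the root; it splits in-order into left and right subtrees.
Root rose: left subtree has 0 nodes { }, right has 8 {kale, cedar, lily, daisy, lime, fir, bay, sage}.
  Root sage: left subtree has 7 nodes {kale, cedar, lily, daisy, lime, fir, bay}, right has 0 { }.
    Root bay: left subtree has 6 nodes {kale, cedar, lily, daisy, lime, fir}, right has 0 { }.
      Root cedar: left subtree has 1 node {kale}, right has 4 {lily, daisy, lime, fir}.
        Root daisy: left subtree has 1 node {lily}, right has 2 {lime, fir}.
          Root fir: left subtree has 1 node {lime}, right has 0 { }.

kale lily lime fir daisy cedar bay sage rose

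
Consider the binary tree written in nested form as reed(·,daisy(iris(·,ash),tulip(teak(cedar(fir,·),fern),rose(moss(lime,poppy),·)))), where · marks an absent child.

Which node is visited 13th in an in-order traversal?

In-order visits the left subtree, then the node, then the right subtree.
At reed: no left child.
Visit reed.
At reed: go right to daisy.
  At daisy: go left to iris.
    At iris: no left child.
    Visit iris.
    At iris: go right to ash.
      ash is a leaf — visit ash.
  Visit daisy.
  At daisy: go right to tulip.
    At tulip: go left to teak.
      At teak: go left to cedar.
        At cedar: go left to fir.
          fir is a leaf — visit fir.
        Visit cedar.
        At cedar: no right child.
      Visit teak.
      At teak: go right to fern.
        fern is a leaf — visit fern.
    Visit tulip.
    At tulip: go right to rose.
      At rose: go left to moss.
        At moss: go left to lime.
          lime is a leaf — visit lime.
        Visit moss.
        At moss: go right to poppy.
          poppy is a leaf — visit poppy.
      Visit rose.
      At rose: no right child.
Full in-order sequence: reed, iris, ash, daisy, fir, cedar, teak, fern, tulip, lime, moss, poppy, rose.

rose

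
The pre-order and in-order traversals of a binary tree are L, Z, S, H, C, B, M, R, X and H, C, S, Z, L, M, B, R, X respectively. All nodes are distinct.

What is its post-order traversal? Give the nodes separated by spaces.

The first element of pre-order is the root; it splits in-order into left and right subtrees.
Root L: left subtree has 4 nodes {H, C, S, Z}, right has 4 {M, B, R, X}.
  Root Z: left subtree has 3 nodes {H, C, S}, right has 0 { }.
    Root S: left subtree has 2 nodes {H, C}, right has 0 { }.
      Root H: left subtree has 0 nodes { }, right has 1 {C}.
  Root B: left subtree has 1 node {M}, right has 2 {R, X}.
    Root R: left subtree has 0 nodes { }, right has 1 {X}.

C H S Z M X R B L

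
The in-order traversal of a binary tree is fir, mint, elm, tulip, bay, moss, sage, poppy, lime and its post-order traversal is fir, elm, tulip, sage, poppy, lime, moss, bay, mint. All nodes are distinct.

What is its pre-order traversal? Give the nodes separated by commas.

The last element of post-order is the root; it splits in-order into left and right subtrees.
Root mint: left subtree has 1 node {fir}, right has 7 {elm, tulip, bay, moss, sage, poppy, lime}.
  Root bay: left subtree has 2 nodes {elm, tulip}, right has 4 {moss, sage, poppy, lime}.
    Root tulip: left subtree has 1 node {elm}, right has 0 { }.
    Root moss: left subtree has 0 nodes { }, right has 3 {sage, poppy, lime}.
      Root lime: left subtree has 2 nodes {sage, poppy}, right has 0 { }.
        Root poppy: left subtree has 1 node {sage}, right has 0 { }.

mint, fir, bay, tulip, elm, moss, lime, poppy, sage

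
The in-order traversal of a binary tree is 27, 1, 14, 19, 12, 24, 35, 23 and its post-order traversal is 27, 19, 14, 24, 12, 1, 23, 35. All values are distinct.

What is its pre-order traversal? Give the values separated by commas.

35, 1, 27, 12, 14, 19, 24, 23

The last element of post-order is the root; it splits in-order into left and right subtrees.
Root 35: left subtree has 6 nodes {27, 1, 14, 19, 12, 24}, right has 1 {23}.
  Root 1: left subtree has 1 node {27}, right has 4 {14, 19, 12, 24}.
    Root 12: left subtree has 2 nodes {14, 19}, right has 1 {24}.
      Root 14: left subtree has 0 nodes { }, right has 1 {19}.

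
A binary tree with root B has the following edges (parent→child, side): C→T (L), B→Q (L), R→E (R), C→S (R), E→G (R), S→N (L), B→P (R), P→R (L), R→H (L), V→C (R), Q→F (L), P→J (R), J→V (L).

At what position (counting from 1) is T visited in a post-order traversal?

7

Post-order visits the left subtree, then the right subtree, then the node.
At B: go left to Q.
  At Q: go left to F.
    F is a leaf — visit F.
  At Q: no right child.
  Visit Q.
At B: go right to P.
  At P: go left to R.
    At R: go left to H.
      H is a leaf — visit H.
    At R: go right to E.
      At E: no left child.
      At E: go right to G.
        G is a leaf — visit G.
      Visit E.
    Visit R.
  At P: go right to J.
    At J: go left to V.
      At V: no left child.
      At V: go right to C.
        At C: go left to T.
          T is a leaf — visit T.
        At C: go right to S.
          At S: go left to N.
            N is a leaf — visit N.
          At S: no right child.
          Visit S.
        Visit C.
      Visit V.
    At J: no right child.
    Visit J.
  Visit P.
Visit B.
Full post-order sequence: F, Q, H, G, E, R, T, N, S, C, V, J, P, B.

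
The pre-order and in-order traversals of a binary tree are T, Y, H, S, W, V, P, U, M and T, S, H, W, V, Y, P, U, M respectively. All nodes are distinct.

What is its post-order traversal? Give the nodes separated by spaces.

The first element of pre-order is the root; it splits in-order into left and right subtrees.
Root T: left subtree has 0 nodes { }, right has 8 {S, H, W, V, Y, P, U, M}.
  Root Y: left subtree has 4 nodes {S, H, W, V}, right has 3 {P, U, M}.
    Root H: left subtree has 1 node {S}, right has 2 {W, V}.
      Root W: left subtree has 0 nodes { }, right has 1 {V}.
    Root P: left subtree has 0 nodes { }, right has 2 {U, M}.
      Root U: left subtree has 0 nodes { }, right has 1 {M}.

S V W H M U P Y T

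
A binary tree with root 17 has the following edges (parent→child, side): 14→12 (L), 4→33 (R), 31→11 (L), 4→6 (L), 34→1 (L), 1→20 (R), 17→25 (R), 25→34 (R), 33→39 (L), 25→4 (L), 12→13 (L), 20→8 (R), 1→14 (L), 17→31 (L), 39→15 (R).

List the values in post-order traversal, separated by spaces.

Post-order visits the left subtree, then the right subtree, then the node.
At 17: go left to 31.
  At 31: go left to 11.
    11 is a leaf — visit 11.
  At 31: no right child.
  Visit 31.
At 17: go right to 25.
  At 25: go left to 4.
    At 4: go left to 6.
      6 is a leaf — visit 6.
    At 4: go right to 33.
      At 33: go left to 39.
        At 39: no left child.
        At 39: go right to 15.
          15 is a leaf — visit 15.
        Visit 39.
      At 33: no right child.
      Visit 33.
    Visit 4.
  At 25: go right to 34.
    At 34: go left to 1.
      At 1: go left to 14.
        At 14: go left to 12.
          At 12: go left to 13.
            13 is a leaf — visit 13.
          At 12: no right child.
          Visit 12.
        At 14: no right child.
        Visit 14.
      At 1: go right to 20.
        At 20: no left child.
        At 20: go right to 8.
          8 is a leaf — visit 8.
        Visit 20.
      Visit 1.
    At 34: no right child.
    Visit 34.
  Visit 25.
Visit 17.

11 31 6 15 39 33 4 13 12 14 8 20 1 34 25 17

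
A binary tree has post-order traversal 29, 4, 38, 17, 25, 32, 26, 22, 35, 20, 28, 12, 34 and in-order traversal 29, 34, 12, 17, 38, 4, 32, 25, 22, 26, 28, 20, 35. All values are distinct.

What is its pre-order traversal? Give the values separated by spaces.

34 29 12 28 22 32 17 38 4 25 26 20 35

The last element of post-order is the root; it splits in-order into left and right subtrees.
Root 34: left subtree has 1 node {29}, right has 11 {12, 17, 38, 4, 32, 25, 22, 26, 28, 20, 35}.
  Root 12: left subtree has 0 nodes { }, right has 10 {17, 38, 4, 32, 25, 22, 26, 28, 20, 35}.
    Root 28: left subtree has 7 nodes {17, 38, 4, 32, 25, 22, 26}, right has 2 {20, 35}.
      Root 22: left subtree has 5 nodes {17, 38, 4, 32, 25}, right has 1 {26}.
        Root 32: left subtree has 3 nodes {17, 38, 4}, right has 1 {25}.
          Root 17: left subtree has 0 nodes { }, right has 2 {38, 4}.
            Root 38: left subtree has 0 nodes { }, right has 1 {4}.
      Root 20: left subtree has 0 nodes { }, right has 1 {35}.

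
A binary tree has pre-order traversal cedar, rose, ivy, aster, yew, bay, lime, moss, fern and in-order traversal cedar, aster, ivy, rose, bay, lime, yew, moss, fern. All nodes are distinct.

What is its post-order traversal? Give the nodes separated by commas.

The first element of pre-order is the root; it splits in-order into left and right subtrees.
Root cedar: left subtree has 0 nodes { }, right has 8 {aster, ivy, rose, bay, lime, yew, moss, fern}.
  Root rose: left subtree has 2 nodes {aster, ivy}, right has 5 {bay, lime, yew, moss, fern}.
    Root ivy: left subtree has 1 node {aster}, right has 0 { }.
    Root yew: left subtree has 2 nodes {bay, lime}, right has 2 {moss, fern}.
      Root bay: left subtree has 0 nodes { }, right has 1 {lime}.
      Root moss: left subtree has 0 nodes { }, right has 1 {fern}.

aster, ivy, lime, bay, fern, moss, yew, rose, cedar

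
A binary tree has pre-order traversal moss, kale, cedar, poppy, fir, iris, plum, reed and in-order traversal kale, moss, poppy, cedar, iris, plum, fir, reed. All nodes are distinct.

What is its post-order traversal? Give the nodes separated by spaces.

kale poppy plum iris reed fir cedar moss

The first element of pre-order is the root; it splits in-order into left and right subtrees.
Root moss: left subtree has 1 node {kale}, right has 6 {poppy, cedar, iris, plum, fir, reed}.
  Root cedar: left subtree has 1 node {poppy}, right has 4 {iris, plum, fir, reed}.
    Root fir: left subtree has 2 nodes {iris, plum}, right has 1 {reed}.
      Root iris: left subtree has 0 nodes { }, right has 1 {plum}.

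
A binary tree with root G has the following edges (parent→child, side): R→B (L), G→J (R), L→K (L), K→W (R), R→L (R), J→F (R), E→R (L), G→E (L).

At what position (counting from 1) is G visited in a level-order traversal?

Level-order visits nodes level by level from the root, left to right within each level.
Level 0: G
Level 1: E, J
Level 2: R, F
Level 3: B, L
Level 4: K
Level 5: W
Full level-order sequence: G, E, J, R, F, B, L, K, W.

1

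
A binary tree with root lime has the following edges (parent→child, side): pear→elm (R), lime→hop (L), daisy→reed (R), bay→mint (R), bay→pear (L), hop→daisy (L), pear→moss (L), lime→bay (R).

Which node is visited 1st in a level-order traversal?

lime

Level-order visits nodes level by level from the root, left to right within each level.
Level 0: lime
Level 1: hop, bay
Level 2: daisy, pear, mint
Level 3: reed, moss, elm
Full level-order sequence: lime, hop, bay, daisy, pear, mint, reed, moss, elm.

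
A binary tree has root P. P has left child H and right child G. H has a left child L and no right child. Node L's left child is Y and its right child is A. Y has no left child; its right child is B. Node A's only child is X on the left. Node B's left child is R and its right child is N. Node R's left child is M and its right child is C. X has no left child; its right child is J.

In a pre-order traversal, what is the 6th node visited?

R

Pre-order visits the node, then its left subtree, then its right subtree.
Visit P.
At P: go left to H.
  Visit H.
  At H: go left to L.
    Visit L.
    At L: go left to Y.
      Visit Y.
      At Y: no left child.
      At Y: go right to B.
        Visit B.
        At B: go left to R.
          Visit R.
          At R: go left to M.
            M is a leaf — visit M.
          At R: go right to C.
            C is a leaf — visit C.
        At B: go right to N.
          N is a leaf — visit N.
    At L: go right to A.
      Visit A.
      At A: go left to X.
        Visit X.
        At X: no left child.
        At X: go right to J.
          J is a leaf — visit J.
      At A: no right child.
  At H: no right child.
At P: go right to G.
  G is a leaf — visit G.
Full pre-order sequence: P, H, L, Y, B, R, M, C, N, A, X, J, G.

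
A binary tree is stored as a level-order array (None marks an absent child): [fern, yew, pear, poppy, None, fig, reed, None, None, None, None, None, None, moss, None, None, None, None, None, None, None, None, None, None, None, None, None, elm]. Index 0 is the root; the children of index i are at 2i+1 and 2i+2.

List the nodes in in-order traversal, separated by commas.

poppy, yew, fern, fig, pear, elm, moss, reed

In-order visits the left subtree, then the node, then the right subtree.
At fern: go left to yew.
  At yew: go left to poppy.
    poppy is a leaf — visit poppy.
  Visit yew.
  At yew: no right child.
Visit fern.
At fern: go right to pear.
  At pear: go left to fig.
    fig is a leaf — visit fig.
  Visit pear.
  At pear: go right to reed.
    At reed: go left to moss.
      At moss: go left to elm.
        elm is a leaf — visit elm.
      Visit moss.
      At moss: no right child.
    Visit reed.
    At reed: no right child.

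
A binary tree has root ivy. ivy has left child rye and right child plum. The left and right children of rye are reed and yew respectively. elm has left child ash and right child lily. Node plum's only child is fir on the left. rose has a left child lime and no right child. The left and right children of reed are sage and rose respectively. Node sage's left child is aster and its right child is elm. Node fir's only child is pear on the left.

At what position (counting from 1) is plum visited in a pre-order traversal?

12

Pre-order visits the node, then its left subtree, then its right subtree.
Visit ivy.
At ivy: go left to rye.
  Visit rye.
  At rye: go left to reed.
    Visit reed.
    At reed: go left to sage.
      Visit sage.
      At sage: go left to aster.
        aster is a leaf — visit aster.
      At sage: go right to elm.
        Visit elm.
        At elm: go left to ash.
          ash is a leaf — visit ash.
        At elm: go right to lily.
          lily is a leaf — visit lily.
    At reed: go right to rose.
      Visit rose.
      At rose: go left to lime.
        lime is a leaf — visit lime.
      At rose: no right child.
  At rye: go right to yew.
    yew is a leaf — visit yew.
At ivy: go right to plum.
  Visit plum.
  At plum: go left to fir.
    Visit fir.
    At fir: go left to pear.
      pear is a leaf — visit pear.
    At fir: no right child.
  At plum: no right child.
Full pre-order sequence: ivy, rye, reed, sage, aster, elm, ash, lily, rose, lime, yew, plum, fir, pear.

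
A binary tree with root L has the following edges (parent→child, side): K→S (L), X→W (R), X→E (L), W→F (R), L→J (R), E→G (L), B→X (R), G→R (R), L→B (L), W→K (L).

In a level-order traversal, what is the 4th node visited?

Level-order visits nodes level by level from the root, left to right within each level.
Level 0: L
Level 1: B, J
Level 2: X
Level 3: E, W
Level 4: G, K, F
Level 5: R, S
Full level-order sequence: L, B, J, X, E, W, G, K, F, R, S.

X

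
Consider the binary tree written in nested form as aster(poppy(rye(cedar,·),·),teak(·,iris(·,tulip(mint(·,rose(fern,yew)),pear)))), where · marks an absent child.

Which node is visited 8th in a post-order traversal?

Post-order visits the left subtree, then the right subtree, then the node.
At aster: go left to poppy.
  At poppy: go left to rye.
    At rye: go left to cedar.
      cedar is a leaf — visit cedar.
    At rye: no right child.
    Visit rye.
  At poppy: no right child.
  Visit poppy.
At aster: go right to teak.
  At teak: no left child.
  At teak: go right to iris.
    At iris: no left child.
    At iris: go right to tulip.
      At tulip: go left to mint.
        At mint: no left child.
        At mint: go right to rose.
          At rose: go left to fern.
            fern is a leaf — visit fern.
          At rose: go right to yew.
            yew is a leaf — visit yew.
          Visit rose.
        Visit mint.
      At tulip: go right to pear.
        pear is a leaf — visit pear.
      Visit tulip.
    Visit iris.
  Visit teak.
Visit aster.
Full post-order sequence: cedar, rye, poppy, fern, yew, rose, mint, pear, tulip, iris, teak, aster.

pear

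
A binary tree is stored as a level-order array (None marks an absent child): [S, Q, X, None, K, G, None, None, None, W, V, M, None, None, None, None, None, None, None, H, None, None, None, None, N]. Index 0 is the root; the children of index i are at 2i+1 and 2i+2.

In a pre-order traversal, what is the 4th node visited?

Pre-order visits the node, then its left subtree, then its right subtree.
Visit S.
At S: go left to Q.
  Visit Q.
  At Q: no left child.
  At Q: go right to K.
    Visit K.
    At K: go left to W.
      Visit W.
      At W: go left to H.
        H is a leaf — visit H.
      At W: no right child.
    At K: go right to V.
      V is a leaf — visit V.
At S: go right to X.
  Visit X.
  At X: go left to G.
    Visit G.
    At G: go left to M.
      Visit M.
      At M: no left child.
      At M: go right to N.
        N is a leaf — visit N.
    At G: no right child.
  At X: no right child.
Full pre-order sequence: S, Q, K, W, H, V, X, G, M, N.

W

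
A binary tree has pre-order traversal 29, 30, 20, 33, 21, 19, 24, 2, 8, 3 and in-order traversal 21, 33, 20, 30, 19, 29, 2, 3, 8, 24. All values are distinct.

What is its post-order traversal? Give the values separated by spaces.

The first element of pre-order is the root; it splits in-order into left and right subtrees.
Root 29: left subtree has 5 nodes {21, 33, 20, 30, 19}, right has 4 {2, 3, 8, 24}.
  Root 30: left subtree has 3 nodes {21, 33, 20}, right has 1 {19}.
    Root 20: left subtree has 2 nodes {21, 33}, right has 0 { }.
      Root 33: left subtree has 1 node {21}, right has 0 { }.
  Root 24: left subtree has 3 nodes {2, 3, 8}, right has 0 { }.
    Root 2: left subtree has 0 nodes { }, right has 2 {3, 8}.
      Root 8: left subtree has 1 node {3}, right has 0 { }.

21 33 20 19 30 3 8 2 24 29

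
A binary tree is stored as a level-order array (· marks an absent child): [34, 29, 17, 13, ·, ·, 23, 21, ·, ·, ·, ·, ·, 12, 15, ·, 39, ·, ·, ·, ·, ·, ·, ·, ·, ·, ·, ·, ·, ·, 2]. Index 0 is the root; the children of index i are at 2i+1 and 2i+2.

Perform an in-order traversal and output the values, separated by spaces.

In-order visits the left subtree, then the node, then the right subtree.
At 34: go left to 29.
  At 29: go left to 13.
    At 13: go left to 21.
      At 21: no left child.
      Visit 21.
      At 21: go right to 39.
        39 is a leaf — visit 39.
    Visit 13.
    At 13: no right child.
  Visit 29.
  At 29: no right child.
Visit 34.
At 34: go right to 17.
  At 17: no left child.
  Visit 17.
  At 17: go right to 23.
    At 23: go left to 12.
      12 is a leaf — visit 12.
    Visit 23.
    At 23: go right to 15.
      At 15: no left child.
      Visit 15.
      At 15: go right to 2.
        2 is a leaf — visit 2.

21 39 13 29 34 17 12 23 15 2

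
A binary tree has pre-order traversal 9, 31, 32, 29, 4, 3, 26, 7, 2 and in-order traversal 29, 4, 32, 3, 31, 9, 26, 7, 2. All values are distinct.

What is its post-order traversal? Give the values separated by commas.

The first element of pre-order is the root; it splits in-order into left and right subtrees.
Root 9: left subtree has 5 nodes {29, 4, 32, 3, 31}, right has 3 {26, 7, 2}.
  Root 31: left subtree has 4 nodes {29, 4, 32, 3}, right has 0 { }.
    Root 32: left subtree has 2 nodes {29, 4}, right has 1 {3}.
      Root 29: left subtree has 0 nodes { }, right has 1 {4}.
  Root 26: left subtree has 0 nodes { }, right has 2 {7, 2}.
    Root 7: left subtree has 0 nodes { }, right has 1 {2}.

4, 29, 3, 32, 31, 2, 7, 26, 9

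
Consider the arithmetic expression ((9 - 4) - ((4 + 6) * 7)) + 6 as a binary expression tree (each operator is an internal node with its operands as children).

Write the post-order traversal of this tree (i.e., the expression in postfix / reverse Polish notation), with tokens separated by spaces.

9 4 - 4 6 + 7 * - 6 +

Post-order on an expression tree gives postfix notation: for each operator, emit left operand, right operand, then the operator.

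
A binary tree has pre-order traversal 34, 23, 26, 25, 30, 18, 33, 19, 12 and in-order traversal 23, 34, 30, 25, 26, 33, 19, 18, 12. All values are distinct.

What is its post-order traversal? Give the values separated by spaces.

The first element of pre-order is the root; it splits in-order into left and right subtrees.
Root 34: left subtree has 1 node {23}, right has 7 {30, 25, 26, 33, 19, 18, 12}.
  Root 26: left subtree has 2 nodes {30, 25}, right has 4 {33, 19, 18, 12}.
    Root 25: left subtree has 1 node {30}, right has 0 { }.
    Root 18: left subtree has 2 nodes {33, 19}, right has 1 {12}.
      Root 33: left subtree has 0 nodes { }, right has 1 {19}.

23 30 25 19 33 12 18 26 34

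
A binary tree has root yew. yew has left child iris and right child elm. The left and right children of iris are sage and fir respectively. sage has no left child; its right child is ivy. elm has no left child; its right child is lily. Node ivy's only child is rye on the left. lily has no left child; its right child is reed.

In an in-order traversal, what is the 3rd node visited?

ivy

In-order visits the left subtree, then the node, then the right subtree.
At yew: go left to iris.
  At iris: go left to sage.
    At sage: no left child.
    Visit sage.
    At sage: go right to ivy.
      At ivy: go left to rye.
        rye is a leaf — visit rye.
      Visit ivy.
      At ivy: no right child.
  Visit iris.
  At iris: go right to fir.
    fir is a leaf — visit fir.
Visit yew.
At yew: go right to elm.
  At elm: no left child.
  Visit elm.
  At elm: go right to lily.
    At lily: no left child.
    Visit lily.
    At lily: go right to reed.
      reed is a leaf — visit reed.
Full in-order sequence: sage, rye, ivy, iris, fir, yew, elm, lily, reed.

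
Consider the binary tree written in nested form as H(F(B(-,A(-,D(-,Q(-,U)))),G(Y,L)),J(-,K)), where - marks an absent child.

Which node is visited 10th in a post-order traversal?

Post-order visits the left subtree, then the right subtree, then the node.
At H: go left to F.
  At F: go left to B.
    At B: no left child.
    At B: go right to A.
      At A: no left child.
      At A: go right to D.
        At D: no left child.
        At D: go right to Q.
          At Q: no left child.
          At Q: go right to U.
            U is a leaf — visit U.
          Visit Q.
        Visit D.
      Visit A.
    Visit B.
  At F: go right to G.
    At G: go left to Y.
      Y is a leaf — visit Y.
    At G: go right to L.
      L is a leaf — visit L.
    Visit G.
  Visit F.
At H: go right to J.
  At J: no left child.
  At J: go right to K.
    K is a leaf — visit K.
  Visit J.
Visit H.
Full post-order sequence: U, Q, D, A, B, Y, L, G, F, K, J, H.

K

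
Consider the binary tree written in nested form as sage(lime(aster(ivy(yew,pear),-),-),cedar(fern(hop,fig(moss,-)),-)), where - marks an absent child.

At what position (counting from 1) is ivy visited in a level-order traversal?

Level-order visits nodes level by level from the root, left to right within each level.
Level 0: sage
Level 1: lime, cedar
Level 2: aster, fern
Level 3: ivy, hop, fig
Level 4: yew, pear, moss
Full level-order sequence: sage, lime, cedar, aster, fern, ivy, hop, fig, yew, pear, moss.

6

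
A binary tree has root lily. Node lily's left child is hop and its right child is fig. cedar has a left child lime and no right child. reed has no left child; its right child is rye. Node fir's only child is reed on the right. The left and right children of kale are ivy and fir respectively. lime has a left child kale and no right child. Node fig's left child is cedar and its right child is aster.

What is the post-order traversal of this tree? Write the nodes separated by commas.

Post-order visits the left subtree, then the right subtree, then the node.
At lily: go left to hop.
  hop is a leaf — visit hop.
At lily: go right to fig.
  At fig: go left to cedar.
    At cedar: go left to lime.
      At lime: go left to kale.
        At kale: go left to ivy.
          ivy is a leaf — visit ivy.
        At kale: go right to fir.
          At fir: no left child.
          At fir: go right to reed.
            At reed: no left child.
            At reed: go right to rye.
              rye is a leaf — visit rye.
            Visit reed.
          Visit fir.
        Visit kale.
      At lime: no right child.
      Visit lime.
    At cedar: no right child.
    Visit cedar.
  At fig: go right to aster.
    aster is a leaf — visit aster.
  Visit fig.
Visit lily.

hop, ivy, rye, reed, fir, kale, lime, cedar, aster, fig, lily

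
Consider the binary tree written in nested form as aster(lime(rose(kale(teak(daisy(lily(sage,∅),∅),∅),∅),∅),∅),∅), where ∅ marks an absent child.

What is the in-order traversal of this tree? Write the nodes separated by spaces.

In-order visits the left subtree, then the node, then the right subtree.
At aster: go left to lime.
  At lime: go left to rose.
    At rose: go left to kale.
      At kale: go left to teak.
        At teak: go left to daisy.
          At daisy: go left to lily.
            At lily: go left to sage.
              sage is a leaf — visit sage.
            Visit lily.
            At lily: no right child.
          Visit daisy.
          At daisy: no right child.
        Visit teak.
        At teak: no right child.
      Visit kale.
      At kale: no right child.
    Visit rose.
    At rose: no right child.
  Visit lime.
  At lime: no right child.
Visit aster.
At aster: no right child.

sage lily daisy teak kale rose lime aster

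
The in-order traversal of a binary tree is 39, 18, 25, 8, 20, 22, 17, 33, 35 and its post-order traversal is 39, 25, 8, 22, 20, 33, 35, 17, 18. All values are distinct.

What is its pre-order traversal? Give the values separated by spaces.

18 39 17 20 8 25 22 35 33

The last element of post-order is the root; it splits in-order into left and right subtrees.
Root 18: left subtree has 1 node {39}, right has 7 {25, 8, 20, 22, 17, 33, 35}.
  Root 17: left subtree has 4 nodes {25, 8, 20, 22}, right has 2 {33, 35}.
    Root 20: left subtree has 2 nodes {25, 8}, right has 1 {22}.
      Root 8: left subtree has 1 node {25}, right has 0 { }.
    Root 35: left subtree has 1 node {33}, right has 0 { }.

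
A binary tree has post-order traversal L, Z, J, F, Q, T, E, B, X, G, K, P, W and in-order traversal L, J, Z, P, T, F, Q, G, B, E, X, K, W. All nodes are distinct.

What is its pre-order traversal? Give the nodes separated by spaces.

The last element of post-order is the root; it splits in-order into left and right subtrees.
Root W: left subtree has 12 nodes {L, J, Z, P, T, F, Q, G, B, E, X, K}, right has 0 { }.
  Root P: left subtree has 3 nodes {L, J, Z}, right has 8 {T, F, Q, G, B, E, X, K}.
    Root J: left subtree has 1 node {L}, right has 1 {Z}.
    Root K: left subtree has 7 nodes {T, F, Q, G, B, E, X}, right has 0 { }.
      Root G: left subtree has 3 nodes {T, F, Q}, right has 3 {B, E, X}.
        Root T: left subtree has 0 nodes { }, right has 2 {F, Q}.
          Root Q: left subtree has 1 node {F}, right has 0 { }.
        Root X: left subtree has 2 nodes {B, E}, right has 0 { }.
          Root B: left subtree has 0 nodes { }, right has 1 {E}.

W P J L Z K G T Q F X B E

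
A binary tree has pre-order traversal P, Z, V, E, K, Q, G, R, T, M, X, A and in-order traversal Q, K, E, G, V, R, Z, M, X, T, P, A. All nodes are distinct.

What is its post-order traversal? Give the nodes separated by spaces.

The first element of pre-order is the root; it splits in-order into left and right subtrees.
Root P: left subtree has 10 nodes {Q, K, E, G, V, R, Z, M, X, T}, right has 1 {A}.
  Root Z: left subtree has 6 nodes {Q, K, E, G, V, R}, right has 3 {M, X, T}.
    Root V: left subtree has 4 nodes {Q, K, E, G}, right has 1 {R}.
      Root E: left subtree has 2 nodes {Q, K}, right has 1 {G}.
        Root K: left subtree has 1 node {Q}, right has 0 { }.
    Root T: left subtree has 2 nodes {M, X}, right has 0 { }.
      Root M: left subtree has 0 nodes { }, right has 1 {X}.

Q K G E R V X M T Z A P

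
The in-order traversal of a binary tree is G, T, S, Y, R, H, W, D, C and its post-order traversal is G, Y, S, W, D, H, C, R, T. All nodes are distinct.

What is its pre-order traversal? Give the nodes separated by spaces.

T G R S Y C H D W

The last element of post-order is the root; it splits in-order into left and right subtrees.
Root T: left subtree has 1 node {G}, right has 7 {S, Y, R, H, W, D, C}.
  Root R: left subtree has 2 nodes {S, Y}, right has 4 {H, W, D, C}.
    Root S: left subtree has 0 nodes { }, right has 1 {Y}.
    Root C: left subtree has 3 nodes {H, W, D}, right has 0 { }.
      Root H: left subtree has 0 nodes { }, right has 2 {W, D}.
        Root D: left subtree has 1 node {W}, right has 0 { }.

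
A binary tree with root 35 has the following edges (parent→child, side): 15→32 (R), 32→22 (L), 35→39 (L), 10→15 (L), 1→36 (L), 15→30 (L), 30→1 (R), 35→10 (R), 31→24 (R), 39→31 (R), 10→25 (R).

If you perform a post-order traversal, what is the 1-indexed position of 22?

Post-order visits the left subtree, then the right subtree, then the node.
At 35: go left to 39.
  At 39: no left child.
  At 39: go right to 31.
    At 31: no left child.
    At 31: go right to 24.
      24 is a leaf — visit 24.
    Visit 31.
  Visit 39.
At 35: go right to 10.
  At 10: go left to 15.
    At 15: go left to 30.
      At 30: no left child.
      At 30: go right to 1.
        At 1: go left to 36.
          36 is a leaf — visit 36.
        At 1: no right child.
        Visit 1.
      Visit 30.
    At 15: go right to 32.
      At 32: go left to 22.
        22 is a leaf — visit 22.
      At 32: no right child.
      Visit 32.
    Visit 15.
  At 10: go right to 25.
    25 is a leaf — visit 25.
  Visit 10.
Visit 35.
Full post-order sequence: 24, 31, 39, 36, 1, 30, 22, 32, 15, 25, 10, 35.

7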